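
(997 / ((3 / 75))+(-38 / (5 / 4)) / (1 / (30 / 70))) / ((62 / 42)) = 2615757 / 155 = 16875.85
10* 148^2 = 219040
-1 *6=-6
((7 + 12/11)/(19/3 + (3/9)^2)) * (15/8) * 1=12015/5104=2.35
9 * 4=36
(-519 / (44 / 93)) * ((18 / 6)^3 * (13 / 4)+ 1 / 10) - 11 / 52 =-1102468967 / 11440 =-96369.66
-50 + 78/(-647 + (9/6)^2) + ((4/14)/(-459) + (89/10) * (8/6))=-1584964418/41431635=-38.25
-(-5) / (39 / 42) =70 / 13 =5.38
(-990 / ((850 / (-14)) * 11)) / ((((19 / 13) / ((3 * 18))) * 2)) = 44226 / 1615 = 27.38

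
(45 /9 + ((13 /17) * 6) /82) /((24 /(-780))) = -114530 /697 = -164.32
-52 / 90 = -26 / 45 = -0.58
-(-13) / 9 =13 / 9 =1.44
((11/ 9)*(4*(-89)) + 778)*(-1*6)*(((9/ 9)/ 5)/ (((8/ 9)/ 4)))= -9258/ 5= -1851.60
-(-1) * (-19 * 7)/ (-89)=133/ 89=1.49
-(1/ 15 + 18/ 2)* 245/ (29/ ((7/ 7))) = -76.60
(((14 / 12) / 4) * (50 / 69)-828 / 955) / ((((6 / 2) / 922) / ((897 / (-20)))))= 3107124787 / 343800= 9037.59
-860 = -860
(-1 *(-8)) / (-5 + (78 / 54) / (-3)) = -54 / 37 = -1.46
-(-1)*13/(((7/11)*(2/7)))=143/2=71.50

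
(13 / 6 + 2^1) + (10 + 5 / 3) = 95 / 6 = 15.83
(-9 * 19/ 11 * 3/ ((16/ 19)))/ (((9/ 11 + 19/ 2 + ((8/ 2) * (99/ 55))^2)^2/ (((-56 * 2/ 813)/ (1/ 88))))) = 55038060000/ 316731512599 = 0.17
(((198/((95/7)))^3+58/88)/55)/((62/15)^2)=1054573955451/319028551600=3.31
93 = 93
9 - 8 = 1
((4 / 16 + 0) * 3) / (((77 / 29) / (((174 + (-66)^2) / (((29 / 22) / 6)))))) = 40770 / 7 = 5824.29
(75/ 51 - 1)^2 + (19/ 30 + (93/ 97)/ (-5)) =111521/ 168198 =0.66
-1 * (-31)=31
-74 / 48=-37 / 24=-1.54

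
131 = 131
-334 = -334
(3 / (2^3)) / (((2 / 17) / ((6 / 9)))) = 17 / 8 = 2.12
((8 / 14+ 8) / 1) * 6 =51.43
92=92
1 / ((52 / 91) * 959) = 0.00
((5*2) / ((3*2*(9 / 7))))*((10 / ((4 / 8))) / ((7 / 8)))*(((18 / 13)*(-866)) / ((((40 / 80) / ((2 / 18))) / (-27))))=2771200 / 13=213169.23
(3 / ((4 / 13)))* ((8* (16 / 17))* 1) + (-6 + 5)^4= 1265 / 17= 74.41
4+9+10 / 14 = 96 / 7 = 13.71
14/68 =7/34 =0.21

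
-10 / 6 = -5 / 3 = -1.67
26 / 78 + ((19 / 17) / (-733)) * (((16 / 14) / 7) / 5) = 3052489 / 9158835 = 0.33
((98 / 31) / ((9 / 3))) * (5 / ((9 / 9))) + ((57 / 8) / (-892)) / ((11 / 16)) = 2398639 / 456258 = 5.26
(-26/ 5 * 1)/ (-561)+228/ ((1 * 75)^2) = 17462/ 350625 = 0.05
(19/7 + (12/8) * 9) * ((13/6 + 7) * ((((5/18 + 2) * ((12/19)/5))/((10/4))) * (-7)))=-102377/855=-119.74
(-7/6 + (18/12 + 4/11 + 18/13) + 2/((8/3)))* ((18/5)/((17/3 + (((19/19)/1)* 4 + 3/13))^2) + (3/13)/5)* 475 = 61770596285/553967128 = 111.51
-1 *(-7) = 7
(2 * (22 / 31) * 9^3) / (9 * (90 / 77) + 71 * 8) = 1234926 / 690463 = 1.79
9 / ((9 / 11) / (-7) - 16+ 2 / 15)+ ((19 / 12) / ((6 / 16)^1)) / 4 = 163649 / 332298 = 0.49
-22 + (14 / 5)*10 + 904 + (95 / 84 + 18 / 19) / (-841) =1221431443 / 1342236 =910.00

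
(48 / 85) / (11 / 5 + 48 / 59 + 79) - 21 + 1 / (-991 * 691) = -2956345641002 / 140824527869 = -20.99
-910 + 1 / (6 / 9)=-1817 / 2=-908.50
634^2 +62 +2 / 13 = 5226236 / 13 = 402018.15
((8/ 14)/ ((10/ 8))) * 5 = 16/ 7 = 2.29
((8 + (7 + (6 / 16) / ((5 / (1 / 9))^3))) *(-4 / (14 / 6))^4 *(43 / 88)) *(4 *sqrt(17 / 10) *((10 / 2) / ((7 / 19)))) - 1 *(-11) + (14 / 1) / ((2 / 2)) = 25 + 23823726536 *sqrt(170) / 69328875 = 4505.43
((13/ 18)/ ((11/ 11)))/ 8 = 0.09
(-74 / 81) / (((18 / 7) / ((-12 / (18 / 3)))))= 518 / 729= 0.71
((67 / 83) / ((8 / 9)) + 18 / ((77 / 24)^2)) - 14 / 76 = 184952245 / 74800264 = 2.47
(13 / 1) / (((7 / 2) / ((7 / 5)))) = 26 / 5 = 5.20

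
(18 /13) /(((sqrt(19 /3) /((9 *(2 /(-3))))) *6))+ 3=3 - 18 *sqrt(57) /247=2.45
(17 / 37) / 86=17 / 3182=0.01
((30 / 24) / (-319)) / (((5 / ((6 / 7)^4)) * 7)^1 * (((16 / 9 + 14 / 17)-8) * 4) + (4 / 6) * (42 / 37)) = 2292705 / 818837799626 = 0.00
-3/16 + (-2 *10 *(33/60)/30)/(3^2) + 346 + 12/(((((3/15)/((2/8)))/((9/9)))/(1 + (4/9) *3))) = 822467/2160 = 380.77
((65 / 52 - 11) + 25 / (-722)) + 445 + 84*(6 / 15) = 3384847 / 7220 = 468.82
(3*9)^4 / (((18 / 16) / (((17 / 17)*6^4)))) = 612220032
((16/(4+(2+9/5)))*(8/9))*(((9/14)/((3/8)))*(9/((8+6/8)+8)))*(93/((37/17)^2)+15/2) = 380359680/8346793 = 45.57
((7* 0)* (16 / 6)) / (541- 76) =0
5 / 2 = 2.50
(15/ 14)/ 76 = 15/ 1064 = 0.01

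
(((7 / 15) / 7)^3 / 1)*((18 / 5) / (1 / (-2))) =-0.00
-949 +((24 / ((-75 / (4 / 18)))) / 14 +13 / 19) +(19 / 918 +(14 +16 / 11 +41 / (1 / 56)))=45769066781 / 33575850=1363.15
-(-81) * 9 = 729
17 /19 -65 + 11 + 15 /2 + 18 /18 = -1695 /38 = -44.61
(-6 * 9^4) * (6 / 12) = -19683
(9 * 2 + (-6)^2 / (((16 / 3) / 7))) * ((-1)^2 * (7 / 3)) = 609 / 4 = 152.25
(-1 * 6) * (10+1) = -66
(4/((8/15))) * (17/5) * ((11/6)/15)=187/60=3.12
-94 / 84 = -47 / 42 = -1.12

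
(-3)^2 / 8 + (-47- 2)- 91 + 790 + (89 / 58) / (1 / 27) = 692.56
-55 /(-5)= 11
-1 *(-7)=7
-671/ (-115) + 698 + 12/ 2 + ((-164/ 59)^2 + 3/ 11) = 3160957006/ 4403465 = 717.83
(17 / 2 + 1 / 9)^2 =24025 / 324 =74.15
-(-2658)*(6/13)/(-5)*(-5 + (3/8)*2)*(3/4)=203337/260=782.07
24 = 24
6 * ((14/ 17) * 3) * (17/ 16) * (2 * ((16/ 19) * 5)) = 2520/ 19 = 132.63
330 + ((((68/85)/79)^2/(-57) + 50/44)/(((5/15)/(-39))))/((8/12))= 17030950059/130436900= 130.57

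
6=6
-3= -3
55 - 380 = -325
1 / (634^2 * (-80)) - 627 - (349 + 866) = -59232236161 / 32156480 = -1842.00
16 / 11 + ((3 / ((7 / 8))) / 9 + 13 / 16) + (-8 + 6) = 2395 / 3696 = 0.65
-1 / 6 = -0.17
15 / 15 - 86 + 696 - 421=190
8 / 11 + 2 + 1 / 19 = 581 / 209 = 2.78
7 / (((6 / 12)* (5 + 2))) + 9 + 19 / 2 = 41 / 2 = 20.50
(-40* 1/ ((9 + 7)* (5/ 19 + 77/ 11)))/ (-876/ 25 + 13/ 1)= 125/ 8004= 0.02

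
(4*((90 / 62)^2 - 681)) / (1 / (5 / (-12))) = 1087360 / 961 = 1131.49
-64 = -64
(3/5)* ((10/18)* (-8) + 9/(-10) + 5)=-31/150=-0.21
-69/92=-0.75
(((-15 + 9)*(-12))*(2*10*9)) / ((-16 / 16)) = -12960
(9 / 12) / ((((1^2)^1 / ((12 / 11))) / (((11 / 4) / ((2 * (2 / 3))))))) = 27 / 16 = 1.69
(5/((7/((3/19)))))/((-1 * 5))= -3/133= -0.02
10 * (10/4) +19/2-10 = 49/2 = 24.50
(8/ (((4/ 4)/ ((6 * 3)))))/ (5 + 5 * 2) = 48/ 5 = 9.60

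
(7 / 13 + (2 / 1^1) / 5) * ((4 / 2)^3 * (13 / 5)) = 488 / 25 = 19.52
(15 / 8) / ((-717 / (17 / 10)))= -17 / 3824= -0.00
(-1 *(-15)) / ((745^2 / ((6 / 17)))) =18 / 1887085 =0.00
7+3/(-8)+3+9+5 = 189/8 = 23.62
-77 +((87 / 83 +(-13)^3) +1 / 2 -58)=-386855 / 166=-2330.45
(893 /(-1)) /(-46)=893 /46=19.41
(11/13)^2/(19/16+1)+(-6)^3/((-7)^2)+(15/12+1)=-303227/165620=-1.83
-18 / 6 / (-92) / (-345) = -1 / 10580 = -0.00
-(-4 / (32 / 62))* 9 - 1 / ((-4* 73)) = 5092 / 73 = 69.75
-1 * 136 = -136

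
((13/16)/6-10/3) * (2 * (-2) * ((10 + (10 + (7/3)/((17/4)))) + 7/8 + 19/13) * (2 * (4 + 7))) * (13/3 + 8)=15166934365/190944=79431.32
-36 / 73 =-0.49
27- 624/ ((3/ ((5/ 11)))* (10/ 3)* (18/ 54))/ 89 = 25497/ 979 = 26.04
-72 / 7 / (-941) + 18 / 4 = 59427 / 13174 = 4.51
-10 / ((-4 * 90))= 1 / 36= 0.03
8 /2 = 4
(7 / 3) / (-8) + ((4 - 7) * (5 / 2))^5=-2278153 / 96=-23730.76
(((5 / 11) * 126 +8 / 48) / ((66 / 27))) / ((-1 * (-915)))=3791 / 147620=0.03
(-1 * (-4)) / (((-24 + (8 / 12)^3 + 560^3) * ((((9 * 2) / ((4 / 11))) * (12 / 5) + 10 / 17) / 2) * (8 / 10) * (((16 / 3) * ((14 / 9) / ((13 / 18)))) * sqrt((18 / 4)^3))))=3315 * sqrt(2) / 1077844880924672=0.00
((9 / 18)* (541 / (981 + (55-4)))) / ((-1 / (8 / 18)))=-541 / 4644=-0.12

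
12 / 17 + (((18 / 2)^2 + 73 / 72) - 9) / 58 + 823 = 58565897 / 70992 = 824.96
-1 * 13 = -13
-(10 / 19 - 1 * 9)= 161 / 19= 8.47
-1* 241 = -241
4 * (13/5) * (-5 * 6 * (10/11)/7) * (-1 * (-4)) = -12480/77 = -162.08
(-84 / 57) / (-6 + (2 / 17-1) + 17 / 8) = 3808 / 12293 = 0.31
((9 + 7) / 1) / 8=2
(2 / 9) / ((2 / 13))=13 / 9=1.44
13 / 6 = 2.17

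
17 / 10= 1.70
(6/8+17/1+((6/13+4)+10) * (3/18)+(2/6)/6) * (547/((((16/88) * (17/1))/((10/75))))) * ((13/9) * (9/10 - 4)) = -1764731947/826200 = -2135.96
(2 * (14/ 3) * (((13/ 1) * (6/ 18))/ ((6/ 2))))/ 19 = 364/ 513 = 0.71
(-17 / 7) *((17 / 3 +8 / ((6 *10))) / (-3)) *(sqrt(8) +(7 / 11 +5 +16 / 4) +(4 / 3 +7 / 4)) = 73.00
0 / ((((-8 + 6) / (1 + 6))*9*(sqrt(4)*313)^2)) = 0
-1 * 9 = -9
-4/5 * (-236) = 944/5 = 188.80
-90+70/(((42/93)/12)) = 1770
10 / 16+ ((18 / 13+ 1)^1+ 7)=1041 / 104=10.01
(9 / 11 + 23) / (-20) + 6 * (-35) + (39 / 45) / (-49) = -3415243 / 16170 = -211.21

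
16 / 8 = 2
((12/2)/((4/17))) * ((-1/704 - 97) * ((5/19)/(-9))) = 1934855/26752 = 72.33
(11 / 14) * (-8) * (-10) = 62.86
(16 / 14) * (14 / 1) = 16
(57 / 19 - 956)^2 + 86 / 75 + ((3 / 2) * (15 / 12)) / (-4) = 2179703227 / 2400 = 908209.68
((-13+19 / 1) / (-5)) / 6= -0.20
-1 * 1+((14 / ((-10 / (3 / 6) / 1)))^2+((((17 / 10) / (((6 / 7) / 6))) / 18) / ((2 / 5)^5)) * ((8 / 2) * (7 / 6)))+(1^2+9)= 13425593 / 43200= 310.78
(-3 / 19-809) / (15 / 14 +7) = -215236 / 2147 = -100.25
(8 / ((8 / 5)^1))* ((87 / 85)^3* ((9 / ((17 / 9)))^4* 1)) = 28346394918663 / 10258466825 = 2763.22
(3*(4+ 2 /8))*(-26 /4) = -82.88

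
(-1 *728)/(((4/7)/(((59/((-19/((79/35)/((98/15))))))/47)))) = 181779/6251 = 29.08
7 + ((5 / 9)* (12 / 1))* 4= 101 / 3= 33.67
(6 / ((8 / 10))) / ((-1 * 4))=-15 / 8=-1.88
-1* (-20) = 20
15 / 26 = 0.58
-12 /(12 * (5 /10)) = -2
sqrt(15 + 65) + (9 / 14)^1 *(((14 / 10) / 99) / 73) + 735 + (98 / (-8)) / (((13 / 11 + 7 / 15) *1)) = 4 *sqrt(5) + 3178254469 / 4368320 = 736.51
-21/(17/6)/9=-14/17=-0.82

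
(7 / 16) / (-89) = -7 / 1424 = -0.00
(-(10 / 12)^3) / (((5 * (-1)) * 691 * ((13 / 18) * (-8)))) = -25 / 862368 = -0.00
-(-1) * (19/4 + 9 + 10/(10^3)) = 344/25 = 13.76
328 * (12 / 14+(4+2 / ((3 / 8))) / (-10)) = -2624 / 105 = -24.99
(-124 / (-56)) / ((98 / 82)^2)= 52111 / 33614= 1.55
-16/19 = -0.84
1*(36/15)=12/5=2.40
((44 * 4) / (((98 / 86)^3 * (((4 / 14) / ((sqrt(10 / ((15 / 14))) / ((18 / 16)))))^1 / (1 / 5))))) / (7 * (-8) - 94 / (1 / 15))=-55972928 * sqrt(21) / 1663136685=-0.15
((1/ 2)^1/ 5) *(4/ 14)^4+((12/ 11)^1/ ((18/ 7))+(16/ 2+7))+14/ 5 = 7220071/ 396165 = 18.22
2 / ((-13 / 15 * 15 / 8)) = -16 / 13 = -1.23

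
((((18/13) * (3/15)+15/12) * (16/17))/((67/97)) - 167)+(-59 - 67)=-21538219/74035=-290.92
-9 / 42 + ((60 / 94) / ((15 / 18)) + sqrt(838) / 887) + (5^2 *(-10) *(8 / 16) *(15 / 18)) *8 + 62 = -1521523 / 1974 + sqrt(838) / 887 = -770.75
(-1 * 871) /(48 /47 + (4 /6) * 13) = -122811 /1366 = -89.91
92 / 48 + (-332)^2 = 1322711 / 12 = 110225.92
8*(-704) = -5632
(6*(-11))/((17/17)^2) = -66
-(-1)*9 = 9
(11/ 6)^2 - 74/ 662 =3.25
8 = 8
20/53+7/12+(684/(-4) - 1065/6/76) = -4165955/24168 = -172.37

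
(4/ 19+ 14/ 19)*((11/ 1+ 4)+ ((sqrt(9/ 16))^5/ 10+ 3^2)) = 2214027/ 97280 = 22.76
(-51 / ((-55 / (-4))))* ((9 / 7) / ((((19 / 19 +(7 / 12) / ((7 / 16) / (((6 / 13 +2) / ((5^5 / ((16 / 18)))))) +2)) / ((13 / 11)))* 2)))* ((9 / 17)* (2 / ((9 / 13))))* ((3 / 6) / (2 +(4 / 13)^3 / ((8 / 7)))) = -1.06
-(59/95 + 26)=-2529/95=-26.62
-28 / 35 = -4 / 5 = -0.80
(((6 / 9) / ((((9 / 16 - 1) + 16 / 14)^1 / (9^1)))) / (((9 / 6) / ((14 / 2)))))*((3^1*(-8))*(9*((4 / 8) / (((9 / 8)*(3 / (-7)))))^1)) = 702464 / 79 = 8891.95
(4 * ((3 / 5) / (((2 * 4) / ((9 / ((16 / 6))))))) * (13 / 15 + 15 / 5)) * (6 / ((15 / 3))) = 2349 / 500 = 4.70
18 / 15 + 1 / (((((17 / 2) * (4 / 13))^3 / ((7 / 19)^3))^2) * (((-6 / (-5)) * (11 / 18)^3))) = 145102450855995204339 / 120915834208574212720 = 1.20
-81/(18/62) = -279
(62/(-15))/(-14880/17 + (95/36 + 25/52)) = 41106/8673775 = 0.00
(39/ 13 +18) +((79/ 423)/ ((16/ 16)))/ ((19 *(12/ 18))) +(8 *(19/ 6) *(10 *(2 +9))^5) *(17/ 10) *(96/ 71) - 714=356762030243895935/ 380418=937815850574.62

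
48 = 48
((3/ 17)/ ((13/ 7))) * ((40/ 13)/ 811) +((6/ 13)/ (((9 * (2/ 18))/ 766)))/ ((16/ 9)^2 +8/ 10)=89.27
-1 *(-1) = 1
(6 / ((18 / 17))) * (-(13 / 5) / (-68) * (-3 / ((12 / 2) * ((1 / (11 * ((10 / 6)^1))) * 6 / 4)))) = -143 / 108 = -1.32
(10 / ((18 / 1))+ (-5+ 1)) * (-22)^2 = -15004 / 9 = -1667.11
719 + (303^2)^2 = 8428893200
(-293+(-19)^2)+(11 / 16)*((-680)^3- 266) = -1729376919 / 8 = -216172114.88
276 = 276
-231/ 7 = -33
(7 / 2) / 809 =7 / 1618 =0.00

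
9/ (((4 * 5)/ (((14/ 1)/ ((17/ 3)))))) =1.11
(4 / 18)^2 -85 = -84.95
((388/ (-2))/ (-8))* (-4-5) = -873/ 4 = -218.25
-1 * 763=-763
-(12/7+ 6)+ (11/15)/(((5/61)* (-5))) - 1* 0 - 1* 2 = -11.50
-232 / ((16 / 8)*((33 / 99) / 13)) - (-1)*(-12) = -4536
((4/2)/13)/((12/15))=5/26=0.19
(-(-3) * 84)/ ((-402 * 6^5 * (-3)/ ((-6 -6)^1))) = -7/ 21708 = -0.00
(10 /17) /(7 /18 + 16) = 36 /1003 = 0.04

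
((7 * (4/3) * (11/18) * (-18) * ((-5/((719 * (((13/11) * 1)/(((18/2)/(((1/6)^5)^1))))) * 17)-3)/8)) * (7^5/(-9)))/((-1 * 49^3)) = 15861329/2860182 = 5.55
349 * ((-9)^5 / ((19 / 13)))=-267905313 / 19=-14100279.63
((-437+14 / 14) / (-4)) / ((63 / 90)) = 1090 / 7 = 155.71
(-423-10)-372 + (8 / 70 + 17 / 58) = -1633323 / 2030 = -804.59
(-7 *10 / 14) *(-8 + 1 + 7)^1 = 0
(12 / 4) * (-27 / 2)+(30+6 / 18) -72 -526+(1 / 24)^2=-608.16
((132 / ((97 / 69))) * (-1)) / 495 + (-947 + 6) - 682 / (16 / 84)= -4386039 / 970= -4521.69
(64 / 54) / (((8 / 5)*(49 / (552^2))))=677120 / 147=4606.26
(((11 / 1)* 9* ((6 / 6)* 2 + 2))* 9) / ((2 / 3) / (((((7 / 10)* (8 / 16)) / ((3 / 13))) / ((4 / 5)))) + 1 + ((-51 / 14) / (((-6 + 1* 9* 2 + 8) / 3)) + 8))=12972960 / 32051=404.76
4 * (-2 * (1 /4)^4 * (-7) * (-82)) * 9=-2583 /16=-161.44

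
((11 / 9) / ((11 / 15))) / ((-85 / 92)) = -92 / 51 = -1.80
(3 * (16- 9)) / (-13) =-21 / 13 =-1.62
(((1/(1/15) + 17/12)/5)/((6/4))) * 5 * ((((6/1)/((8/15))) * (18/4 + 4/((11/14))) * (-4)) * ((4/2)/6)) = -207835/132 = -1574.51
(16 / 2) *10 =80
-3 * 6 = -18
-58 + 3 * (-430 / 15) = -144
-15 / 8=-1.88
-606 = -606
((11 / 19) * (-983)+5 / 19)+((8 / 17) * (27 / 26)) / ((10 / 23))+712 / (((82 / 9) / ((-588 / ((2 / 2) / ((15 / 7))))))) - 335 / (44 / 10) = -1876861393509 / 18937490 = -99108.24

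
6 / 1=6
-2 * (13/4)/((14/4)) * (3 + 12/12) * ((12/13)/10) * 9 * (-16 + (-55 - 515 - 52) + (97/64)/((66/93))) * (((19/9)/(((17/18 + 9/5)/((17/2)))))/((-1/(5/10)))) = -12829.09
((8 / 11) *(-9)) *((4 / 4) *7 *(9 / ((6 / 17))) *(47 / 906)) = -100674 / 1661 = -60.61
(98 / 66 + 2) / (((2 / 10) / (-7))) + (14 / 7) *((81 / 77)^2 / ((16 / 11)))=-141647 / 1176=-120.45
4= 4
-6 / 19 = -0.32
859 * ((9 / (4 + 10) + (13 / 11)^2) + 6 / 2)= 7333283 / 1694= 4328.97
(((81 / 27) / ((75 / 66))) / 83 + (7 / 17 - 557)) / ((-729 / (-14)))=-30539488 / 2857275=-10.69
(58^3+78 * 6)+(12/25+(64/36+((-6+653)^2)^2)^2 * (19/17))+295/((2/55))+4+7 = 2362886546233661322284892773/68850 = 34319339814577506496512.60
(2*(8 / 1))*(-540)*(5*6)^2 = -7776000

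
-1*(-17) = 17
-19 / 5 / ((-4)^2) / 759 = -19 / 60720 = -0.00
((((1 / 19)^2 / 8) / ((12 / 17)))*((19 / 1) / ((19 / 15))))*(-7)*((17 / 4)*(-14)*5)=354025 / 23104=15.32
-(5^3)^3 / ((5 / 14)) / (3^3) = -202546.30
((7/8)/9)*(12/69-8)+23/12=319/276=1.16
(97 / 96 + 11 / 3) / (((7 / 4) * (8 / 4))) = 449 / 336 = 1.34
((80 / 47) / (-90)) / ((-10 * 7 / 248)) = 992 / 14805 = 0.07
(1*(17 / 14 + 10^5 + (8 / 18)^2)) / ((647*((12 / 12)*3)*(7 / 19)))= 2154630419 / 15407658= 139.84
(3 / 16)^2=9 / 256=0.04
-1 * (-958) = 958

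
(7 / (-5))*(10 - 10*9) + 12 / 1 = 124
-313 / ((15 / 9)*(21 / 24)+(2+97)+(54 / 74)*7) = -277944 / 93743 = -2.96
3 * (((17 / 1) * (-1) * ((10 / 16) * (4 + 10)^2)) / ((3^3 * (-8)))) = 4165 / 144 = 28.92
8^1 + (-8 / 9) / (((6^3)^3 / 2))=8.00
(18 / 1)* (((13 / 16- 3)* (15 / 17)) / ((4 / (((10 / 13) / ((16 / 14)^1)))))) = -165375 / 28288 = -5.85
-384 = -384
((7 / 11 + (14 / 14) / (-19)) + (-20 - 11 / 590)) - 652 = -82794639 / 123310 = -671.43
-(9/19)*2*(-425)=7650/19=402.63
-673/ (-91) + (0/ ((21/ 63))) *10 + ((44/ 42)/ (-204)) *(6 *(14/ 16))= 273583/ 37128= 7.37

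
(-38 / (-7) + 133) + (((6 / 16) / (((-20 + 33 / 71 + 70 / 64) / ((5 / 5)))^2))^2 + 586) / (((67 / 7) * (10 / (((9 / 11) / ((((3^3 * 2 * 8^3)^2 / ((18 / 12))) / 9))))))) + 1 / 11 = 1034040095017167498552380375447 / 7464943490106085811221954560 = 138.52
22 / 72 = 11 / 36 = 0.31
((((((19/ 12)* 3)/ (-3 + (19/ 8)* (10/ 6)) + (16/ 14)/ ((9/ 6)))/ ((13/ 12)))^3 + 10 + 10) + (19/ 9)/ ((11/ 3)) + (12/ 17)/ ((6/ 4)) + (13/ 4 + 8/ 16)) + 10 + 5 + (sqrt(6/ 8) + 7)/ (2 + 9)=sqrt(3)/ 22 + 3857919490605415/ 20574559113108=187.59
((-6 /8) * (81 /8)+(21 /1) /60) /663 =-1159 /106080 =-0.01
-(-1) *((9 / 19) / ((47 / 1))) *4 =36 / 893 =0.04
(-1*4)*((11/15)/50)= -0.06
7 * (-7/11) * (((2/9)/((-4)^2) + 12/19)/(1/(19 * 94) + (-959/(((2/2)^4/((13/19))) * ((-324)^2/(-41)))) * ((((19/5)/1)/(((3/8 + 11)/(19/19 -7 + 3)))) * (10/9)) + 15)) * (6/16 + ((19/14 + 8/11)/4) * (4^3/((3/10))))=-43654764905199/2002967366752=-21.80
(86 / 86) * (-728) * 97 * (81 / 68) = -1429974 / 17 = -84116.12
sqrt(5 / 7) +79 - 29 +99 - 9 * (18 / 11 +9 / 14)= sqrt(35) / 7 +19787 / 154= 129.33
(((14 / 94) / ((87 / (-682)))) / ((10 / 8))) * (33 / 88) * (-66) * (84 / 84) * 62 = 1433.25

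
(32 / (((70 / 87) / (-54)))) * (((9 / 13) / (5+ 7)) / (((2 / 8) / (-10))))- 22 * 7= 4802.13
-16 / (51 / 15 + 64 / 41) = -3280 / 1017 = -3.23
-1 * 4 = -4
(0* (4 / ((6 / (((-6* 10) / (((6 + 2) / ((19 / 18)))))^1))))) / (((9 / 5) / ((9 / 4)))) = 0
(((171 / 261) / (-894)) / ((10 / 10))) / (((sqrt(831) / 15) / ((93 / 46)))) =-2945*sqrt(831) / 110116364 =-0.00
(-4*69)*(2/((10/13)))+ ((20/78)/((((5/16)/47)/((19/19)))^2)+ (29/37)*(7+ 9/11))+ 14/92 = 18577851607/3650790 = 5088.72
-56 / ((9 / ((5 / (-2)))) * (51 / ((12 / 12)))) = 140 / 459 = 0.31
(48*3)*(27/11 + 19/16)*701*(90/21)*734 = 89050399380/77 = 1156498693.25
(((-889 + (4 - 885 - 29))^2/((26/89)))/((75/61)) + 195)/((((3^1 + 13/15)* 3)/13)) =17570801279/1740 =10098161.65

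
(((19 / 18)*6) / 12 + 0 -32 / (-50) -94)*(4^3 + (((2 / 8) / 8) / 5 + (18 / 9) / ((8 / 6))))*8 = -875677069 / 18000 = -48648.73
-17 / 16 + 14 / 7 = 15 / 16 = 0.94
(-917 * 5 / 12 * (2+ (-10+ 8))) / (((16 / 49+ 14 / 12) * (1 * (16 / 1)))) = 0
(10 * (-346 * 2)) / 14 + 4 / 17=-58792 / 119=-494.05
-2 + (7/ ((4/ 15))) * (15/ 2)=1559/ 8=194.88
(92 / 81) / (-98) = -46 / 3969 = -0.01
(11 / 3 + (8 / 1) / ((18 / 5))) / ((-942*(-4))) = 53 / 33912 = 0.00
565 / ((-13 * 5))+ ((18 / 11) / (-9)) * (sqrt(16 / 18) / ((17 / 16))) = -113 / 13-64 * sqrt(2) / 561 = -8.85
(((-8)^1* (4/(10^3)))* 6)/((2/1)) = -12/125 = -0.10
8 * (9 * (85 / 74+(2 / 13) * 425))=2304180 / 481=4790.40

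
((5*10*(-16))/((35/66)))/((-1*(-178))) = -5280/623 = -8.48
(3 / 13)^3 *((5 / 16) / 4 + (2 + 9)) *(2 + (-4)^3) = -8.44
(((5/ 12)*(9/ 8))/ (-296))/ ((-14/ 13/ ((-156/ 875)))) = -1521/ 5801600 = -0.00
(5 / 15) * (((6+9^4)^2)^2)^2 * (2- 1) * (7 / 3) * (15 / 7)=5764808430799662840175135587735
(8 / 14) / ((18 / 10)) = 20 / 63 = 0.32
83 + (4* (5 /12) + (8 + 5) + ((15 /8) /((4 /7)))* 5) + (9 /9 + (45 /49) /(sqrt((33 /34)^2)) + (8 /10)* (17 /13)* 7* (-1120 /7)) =-710121799 /672672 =-1055.67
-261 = -261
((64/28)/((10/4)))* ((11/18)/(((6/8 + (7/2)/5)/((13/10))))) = 4576/9135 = 0.50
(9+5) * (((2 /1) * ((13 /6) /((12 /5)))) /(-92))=-0.27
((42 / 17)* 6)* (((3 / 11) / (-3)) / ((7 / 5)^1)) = -180 / 187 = -0.96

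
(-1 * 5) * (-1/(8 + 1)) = 5/9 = 0.56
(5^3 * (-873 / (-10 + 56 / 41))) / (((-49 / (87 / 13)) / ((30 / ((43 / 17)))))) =-33086154375 / 1616069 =-20473.23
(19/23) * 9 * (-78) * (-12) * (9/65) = 110808/115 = 963.55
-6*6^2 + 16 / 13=-2792 / 13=-214.77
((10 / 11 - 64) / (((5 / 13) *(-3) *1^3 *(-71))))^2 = 81396484 / 137241225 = 0.59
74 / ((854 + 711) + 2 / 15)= 1110 / 23477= 0.05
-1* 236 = -236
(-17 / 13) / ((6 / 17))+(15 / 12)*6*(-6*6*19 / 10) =-40303 / 78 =-516.71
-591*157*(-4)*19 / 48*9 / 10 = 5288859 / 40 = 132221.48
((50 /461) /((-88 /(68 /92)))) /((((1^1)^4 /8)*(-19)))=850 /2216027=0.00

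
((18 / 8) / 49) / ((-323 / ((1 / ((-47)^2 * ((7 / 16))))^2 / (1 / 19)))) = -576 / 199173939377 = -0.00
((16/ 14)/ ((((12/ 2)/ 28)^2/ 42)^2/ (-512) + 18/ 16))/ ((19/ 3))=4405854208/ 27467747271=0.16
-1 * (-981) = 981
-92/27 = -3.41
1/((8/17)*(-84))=-17/672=-0.03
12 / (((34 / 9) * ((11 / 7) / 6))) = 2268 / 187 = 12.13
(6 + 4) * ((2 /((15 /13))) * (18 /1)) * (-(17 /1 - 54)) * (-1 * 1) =-11544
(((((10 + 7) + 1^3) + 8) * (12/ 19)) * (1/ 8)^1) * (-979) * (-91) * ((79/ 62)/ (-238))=-39211887/ 40052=-979.02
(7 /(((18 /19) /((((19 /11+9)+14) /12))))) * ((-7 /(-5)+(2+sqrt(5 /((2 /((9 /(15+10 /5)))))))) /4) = 133 * sqrt(170) /396+38437 /2970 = 17.32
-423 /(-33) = 141 /11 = 12.82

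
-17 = -17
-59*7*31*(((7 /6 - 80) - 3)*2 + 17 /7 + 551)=-14970365 /3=-4990121.67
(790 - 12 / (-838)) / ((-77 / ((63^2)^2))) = -744926019768 / 4609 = -161624217.78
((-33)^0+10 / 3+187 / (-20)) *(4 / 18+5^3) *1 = -339227 / 540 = -628.20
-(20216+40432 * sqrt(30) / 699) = -20216 - 40432 * sqrt(30) / 699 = -20532.82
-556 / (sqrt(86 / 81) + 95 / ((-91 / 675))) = 41438124*sqrt(86) / 333072553459 + 262801948500 / 333072553459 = 0.79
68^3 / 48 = 19652 / 3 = 6550.67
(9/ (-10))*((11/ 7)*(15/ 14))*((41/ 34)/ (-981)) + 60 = 43583913/ 726376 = 60.00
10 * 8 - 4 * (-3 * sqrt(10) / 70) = 6 * sqrt(10) / 35 + 80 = 80.54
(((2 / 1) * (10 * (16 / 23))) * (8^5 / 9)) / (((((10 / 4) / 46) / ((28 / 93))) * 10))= 117440512 / 4185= 28062.25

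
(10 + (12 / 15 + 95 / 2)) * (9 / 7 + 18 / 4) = 47223 / 140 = 337.31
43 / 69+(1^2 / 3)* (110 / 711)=0.67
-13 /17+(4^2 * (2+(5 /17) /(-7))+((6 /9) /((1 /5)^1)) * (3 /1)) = 40.56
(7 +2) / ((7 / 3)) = 27 / 7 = 3.86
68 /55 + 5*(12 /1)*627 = 2069168 /55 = 37621.24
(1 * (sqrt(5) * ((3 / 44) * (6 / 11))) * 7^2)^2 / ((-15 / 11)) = -64827 / 5324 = -12.18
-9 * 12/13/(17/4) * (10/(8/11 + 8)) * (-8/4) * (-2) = -1980/221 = -8.96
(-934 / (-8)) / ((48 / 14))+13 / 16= 3347 / 96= 34.86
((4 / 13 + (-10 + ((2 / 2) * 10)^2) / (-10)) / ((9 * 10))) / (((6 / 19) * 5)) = -2147 / 35100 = -0.06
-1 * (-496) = 496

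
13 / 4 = 3.25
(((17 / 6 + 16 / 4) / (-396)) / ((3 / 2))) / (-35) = 41 / 124740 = 0.00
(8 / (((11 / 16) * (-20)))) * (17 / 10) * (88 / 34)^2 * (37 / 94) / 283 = -52096 / 5652925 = -0.01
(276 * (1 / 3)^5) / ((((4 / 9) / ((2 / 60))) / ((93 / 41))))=713 / 3690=0.19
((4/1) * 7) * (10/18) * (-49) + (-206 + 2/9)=-968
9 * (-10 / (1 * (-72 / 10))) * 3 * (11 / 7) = 825 / 14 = 58.93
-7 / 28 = -1 / 4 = -0.25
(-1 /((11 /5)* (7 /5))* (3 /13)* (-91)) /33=25 /121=0.21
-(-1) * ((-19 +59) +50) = 90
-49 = -49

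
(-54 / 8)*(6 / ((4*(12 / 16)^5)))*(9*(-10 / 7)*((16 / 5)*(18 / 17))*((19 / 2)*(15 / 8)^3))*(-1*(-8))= 110808000 / 119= 931159.66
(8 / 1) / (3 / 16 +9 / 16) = 32 / 3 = 10.67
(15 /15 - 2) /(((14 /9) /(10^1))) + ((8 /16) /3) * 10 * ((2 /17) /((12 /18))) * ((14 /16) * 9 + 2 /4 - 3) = -4615 /952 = -4.85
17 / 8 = 2.12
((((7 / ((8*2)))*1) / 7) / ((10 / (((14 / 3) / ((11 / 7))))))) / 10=49 / 26400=0.00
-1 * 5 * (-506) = 2530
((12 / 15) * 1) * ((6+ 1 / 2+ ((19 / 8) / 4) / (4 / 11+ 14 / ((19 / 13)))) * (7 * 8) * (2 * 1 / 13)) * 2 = 90.42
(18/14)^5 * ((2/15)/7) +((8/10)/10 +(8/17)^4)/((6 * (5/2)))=92763719436/1228270266125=0.08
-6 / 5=-1.20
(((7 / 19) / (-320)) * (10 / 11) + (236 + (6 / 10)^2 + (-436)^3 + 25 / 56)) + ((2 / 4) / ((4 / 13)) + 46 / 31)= -3007143947469511 / 36282400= -82881616.09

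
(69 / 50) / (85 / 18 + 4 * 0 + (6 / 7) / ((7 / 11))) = 30429 / 133825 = 0.23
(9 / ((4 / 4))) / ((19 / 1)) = 9 / 19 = 0.47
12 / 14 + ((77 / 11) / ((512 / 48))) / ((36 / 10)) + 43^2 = 2486453 / 1344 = 1850.04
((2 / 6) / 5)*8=8 / 15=0.53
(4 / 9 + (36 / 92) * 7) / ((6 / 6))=659 / 207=3.18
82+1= 83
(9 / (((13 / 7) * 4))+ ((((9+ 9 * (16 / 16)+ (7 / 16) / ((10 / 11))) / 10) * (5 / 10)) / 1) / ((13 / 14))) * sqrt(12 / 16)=45899 * sqrt(3) / 41600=1.91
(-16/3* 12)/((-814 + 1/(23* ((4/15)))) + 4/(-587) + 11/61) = 210831616/2680405915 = 0.08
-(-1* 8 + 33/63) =157/21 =7.48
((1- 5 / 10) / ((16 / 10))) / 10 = 1 / 32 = 0.03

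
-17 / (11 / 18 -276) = 306 / 4957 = 0.06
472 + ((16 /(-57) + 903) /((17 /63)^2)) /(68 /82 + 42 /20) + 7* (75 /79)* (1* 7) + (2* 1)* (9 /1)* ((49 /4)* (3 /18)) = 9976929921715 /2083922356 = 4787.57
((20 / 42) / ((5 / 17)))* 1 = 34 / 21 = 1.62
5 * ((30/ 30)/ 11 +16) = 885/ 11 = 80.45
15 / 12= 5 / 4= 1.25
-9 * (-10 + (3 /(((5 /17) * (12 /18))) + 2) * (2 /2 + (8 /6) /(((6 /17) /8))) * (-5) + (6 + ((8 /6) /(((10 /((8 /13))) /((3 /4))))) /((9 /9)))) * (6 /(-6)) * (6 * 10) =-18986718 /13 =-1460516.77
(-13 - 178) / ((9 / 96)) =-6112 / 3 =-2037.33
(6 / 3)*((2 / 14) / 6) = 1 / 21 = 0.05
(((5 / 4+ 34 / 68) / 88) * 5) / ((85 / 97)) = 679 / 5984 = 0.11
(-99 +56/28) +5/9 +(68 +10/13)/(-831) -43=-4521937/32409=-139.53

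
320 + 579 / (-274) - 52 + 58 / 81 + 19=6338671 / 22194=285.60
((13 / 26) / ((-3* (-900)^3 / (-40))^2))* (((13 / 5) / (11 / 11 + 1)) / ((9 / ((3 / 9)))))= 13 / 1614252037500000000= 0.00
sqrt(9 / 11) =3* sqrt(11) / 11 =0.90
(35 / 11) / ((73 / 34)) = 1190 / 803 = 1.48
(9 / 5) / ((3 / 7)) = 21 / 5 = 4.20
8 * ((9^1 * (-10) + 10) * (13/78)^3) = -80/27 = -2.96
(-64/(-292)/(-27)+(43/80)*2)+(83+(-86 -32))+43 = 714833/78840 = 9.07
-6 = -6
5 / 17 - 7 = -114 / 17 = -6.71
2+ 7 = 9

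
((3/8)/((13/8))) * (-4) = -12/13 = -0.92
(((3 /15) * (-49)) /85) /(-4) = 49 /1700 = 0.03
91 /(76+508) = 91 /584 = 0.16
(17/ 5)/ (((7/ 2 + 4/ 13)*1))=442/ 495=0.89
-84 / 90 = -14 / 15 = -0.93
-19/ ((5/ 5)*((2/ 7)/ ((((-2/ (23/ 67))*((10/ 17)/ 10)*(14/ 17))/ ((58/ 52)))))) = 3243604/ 192763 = 16.83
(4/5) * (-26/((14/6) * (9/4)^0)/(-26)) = 12/35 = 0.34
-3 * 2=-6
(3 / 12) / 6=0.04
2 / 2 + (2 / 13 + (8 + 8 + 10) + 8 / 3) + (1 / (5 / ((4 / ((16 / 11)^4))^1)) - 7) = 73479799 / 3194880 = 23.00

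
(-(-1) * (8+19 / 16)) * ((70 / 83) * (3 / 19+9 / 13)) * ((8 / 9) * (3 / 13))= 360150 / 266513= 1.35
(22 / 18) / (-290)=-0.00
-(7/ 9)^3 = -343/ 729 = -0.47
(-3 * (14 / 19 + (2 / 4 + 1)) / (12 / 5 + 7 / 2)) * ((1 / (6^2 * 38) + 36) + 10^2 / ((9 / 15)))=-117830825 / 511176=-230.51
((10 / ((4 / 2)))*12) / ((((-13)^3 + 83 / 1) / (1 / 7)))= -30 / 7399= -0.00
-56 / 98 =-0.57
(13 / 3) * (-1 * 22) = -286 / 3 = -95.33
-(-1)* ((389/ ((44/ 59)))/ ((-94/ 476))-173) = -2910051/ 1034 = -2814.36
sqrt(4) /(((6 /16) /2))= 32 /3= 10.67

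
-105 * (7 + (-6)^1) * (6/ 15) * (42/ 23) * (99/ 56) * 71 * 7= -3099789/ 46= -67386.72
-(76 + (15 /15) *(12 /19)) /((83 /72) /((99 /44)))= -235872 /1577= -149.57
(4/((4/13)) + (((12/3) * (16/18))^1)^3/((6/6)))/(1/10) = 422450/729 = 579.49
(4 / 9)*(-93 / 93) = -4 / 9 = -0.44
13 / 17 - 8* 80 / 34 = -307 / 17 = -18.06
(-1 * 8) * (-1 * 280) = 2240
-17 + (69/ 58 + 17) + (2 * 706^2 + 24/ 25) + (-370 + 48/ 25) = 1444933801/ 1450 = 996506.07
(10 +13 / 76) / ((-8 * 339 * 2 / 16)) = -773 / 25764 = -0.03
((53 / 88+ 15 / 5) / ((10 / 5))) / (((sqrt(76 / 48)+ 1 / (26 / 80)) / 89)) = 11003070 / 175879- 4767997 * sqrt(57) / 1407032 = 36.98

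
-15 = -15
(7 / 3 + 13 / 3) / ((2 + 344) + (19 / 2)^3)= 160 / 28881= 0.01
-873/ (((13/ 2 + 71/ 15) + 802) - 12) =-26190/ 24037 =-1.09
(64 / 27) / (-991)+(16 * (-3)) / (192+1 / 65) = -84280624 / 333954117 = -0.25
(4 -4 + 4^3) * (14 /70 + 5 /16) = 164 /5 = 32.80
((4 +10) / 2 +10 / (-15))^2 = 361 / 9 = 40.11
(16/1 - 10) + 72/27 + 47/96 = 293/32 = 9.16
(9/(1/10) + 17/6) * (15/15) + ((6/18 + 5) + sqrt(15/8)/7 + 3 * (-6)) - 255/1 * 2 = -2579/6 + sqrt(30)/28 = -429.64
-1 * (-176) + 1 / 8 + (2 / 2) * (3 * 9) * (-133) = -27319 / 8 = -3414.88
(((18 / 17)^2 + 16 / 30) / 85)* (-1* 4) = -28688 / 368475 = -0.08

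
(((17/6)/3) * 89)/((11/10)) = 7565/99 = 76.41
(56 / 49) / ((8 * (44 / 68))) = 17 / 77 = 0.22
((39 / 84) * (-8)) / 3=-26 / 21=-1.24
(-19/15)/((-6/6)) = 19/15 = 1.27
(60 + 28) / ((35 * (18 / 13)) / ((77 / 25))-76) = -6292 / 4309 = -1.46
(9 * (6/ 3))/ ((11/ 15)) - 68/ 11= 202/ 11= 18.36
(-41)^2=1681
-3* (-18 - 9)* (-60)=-4860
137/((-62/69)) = -152.47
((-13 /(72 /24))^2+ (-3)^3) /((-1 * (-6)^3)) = -37 /972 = -0.04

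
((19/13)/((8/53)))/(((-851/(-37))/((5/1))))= 5035/2392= 2.10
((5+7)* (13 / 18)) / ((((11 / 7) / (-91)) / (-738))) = 4074252 / 11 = 370386.55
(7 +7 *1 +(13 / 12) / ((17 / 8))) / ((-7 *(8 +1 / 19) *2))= -7030 / 54621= -0.13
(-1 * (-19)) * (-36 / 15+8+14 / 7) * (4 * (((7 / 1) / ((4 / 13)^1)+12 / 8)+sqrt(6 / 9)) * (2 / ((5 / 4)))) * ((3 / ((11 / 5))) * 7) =161728 * sqrt(6) / 55+11765712 / 55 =221124.78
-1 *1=-1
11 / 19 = 0.58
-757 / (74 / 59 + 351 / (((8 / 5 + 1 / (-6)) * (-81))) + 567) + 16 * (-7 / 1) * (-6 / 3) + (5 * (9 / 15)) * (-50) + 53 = 125.66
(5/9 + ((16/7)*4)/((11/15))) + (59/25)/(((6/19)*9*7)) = 1366081/103950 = 13.14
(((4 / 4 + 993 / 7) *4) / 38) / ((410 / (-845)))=-169000 / 5453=-30.99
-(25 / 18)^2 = -625 / 324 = -1.93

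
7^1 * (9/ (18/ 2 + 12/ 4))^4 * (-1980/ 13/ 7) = -40095/ 832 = -48.19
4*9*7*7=1764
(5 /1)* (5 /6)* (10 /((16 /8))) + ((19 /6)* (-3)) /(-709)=44341 /2127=20.85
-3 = -3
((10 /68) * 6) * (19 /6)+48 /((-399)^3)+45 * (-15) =-483925668259 /719906922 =-672.21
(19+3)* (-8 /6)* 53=-4664 /3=-1554.67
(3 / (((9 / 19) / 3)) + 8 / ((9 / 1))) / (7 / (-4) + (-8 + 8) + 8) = 3.18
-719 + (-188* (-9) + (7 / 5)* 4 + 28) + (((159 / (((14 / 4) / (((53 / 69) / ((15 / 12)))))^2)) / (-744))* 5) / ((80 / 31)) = 11741286493 / 11664450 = 1006.59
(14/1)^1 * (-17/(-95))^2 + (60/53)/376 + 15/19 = 55789297/44962550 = 1.24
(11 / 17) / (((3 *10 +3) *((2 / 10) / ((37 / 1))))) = 185 / 51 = 3.63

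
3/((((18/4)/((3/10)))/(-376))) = -376/5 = -75.20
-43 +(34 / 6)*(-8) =-265 / 3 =-88.33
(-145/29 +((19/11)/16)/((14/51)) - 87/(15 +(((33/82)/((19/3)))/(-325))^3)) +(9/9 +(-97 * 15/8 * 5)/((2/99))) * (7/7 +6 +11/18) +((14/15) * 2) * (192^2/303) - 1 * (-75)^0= -622228867371796392029879152891/1817343604633627453161240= -342383.72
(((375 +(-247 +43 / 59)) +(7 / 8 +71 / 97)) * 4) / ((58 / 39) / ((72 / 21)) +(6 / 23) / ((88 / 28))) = 353275680186 / 350173201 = 1008.86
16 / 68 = 0.24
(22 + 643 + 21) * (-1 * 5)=-3430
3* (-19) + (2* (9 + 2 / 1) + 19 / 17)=-576 / 17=-33.88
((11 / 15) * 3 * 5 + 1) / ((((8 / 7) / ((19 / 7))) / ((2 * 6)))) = 342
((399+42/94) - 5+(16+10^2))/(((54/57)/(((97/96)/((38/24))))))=775709/2256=343.84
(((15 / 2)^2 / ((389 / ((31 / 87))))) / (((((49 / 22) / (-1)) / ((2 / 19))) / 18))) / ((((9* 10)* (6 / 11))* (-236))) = 18755 / 4957232392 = 0.00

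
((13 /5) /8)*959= 12467 /40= 311.68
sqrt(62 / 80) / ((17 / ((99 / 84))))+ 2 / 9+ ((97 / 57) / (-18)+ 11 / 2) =33 * sqrt(310) / 9520+ 2887 / 513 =5.69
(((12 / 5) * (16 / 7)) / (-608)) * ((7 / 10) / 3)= -1 / 475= -0.00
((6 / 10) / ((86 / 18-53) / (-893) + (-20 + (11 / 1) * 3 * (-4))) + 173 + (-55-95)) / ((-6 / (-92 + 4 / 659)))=709365157428 / 2011910525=352.58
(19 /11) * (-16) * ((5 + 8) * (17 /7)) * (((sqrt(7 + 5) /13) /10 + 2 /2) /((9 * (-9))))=5168 * sqrt(3) /31185 + 67184 /6237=11.06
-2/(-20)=1/10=0.10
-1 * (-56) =56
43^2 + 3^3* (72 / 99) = 20555 / 11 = 1868.64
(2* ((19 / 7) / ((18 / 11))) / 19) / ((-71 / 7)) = -11 / 639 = -0.02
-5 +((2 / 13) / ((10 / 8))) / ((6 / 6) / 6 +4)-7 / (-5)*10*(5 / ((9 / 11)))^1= 1178557 / 14625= 80.59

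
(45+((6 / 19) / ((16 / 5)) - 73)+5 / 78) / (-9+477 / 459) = 2805323 / 802256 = 3.50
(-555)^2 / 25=12321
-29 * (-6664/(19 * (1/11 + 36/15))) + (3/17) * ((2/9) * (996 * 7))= 192793104/44251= 4356.81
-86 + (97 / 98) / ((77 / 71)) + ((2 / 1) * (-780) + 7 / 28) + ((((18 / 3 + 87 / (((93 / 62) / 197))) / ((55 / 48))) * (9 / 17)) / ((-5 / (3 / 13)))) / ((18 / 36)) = -177806717393 / 83383300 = -2132.40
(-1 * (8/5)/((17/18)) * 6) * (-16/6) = 2304/85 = 27.11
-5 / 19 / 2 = -5 / 38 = -0.13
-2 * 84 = -168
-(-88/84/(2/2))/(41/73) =1606/861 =1.87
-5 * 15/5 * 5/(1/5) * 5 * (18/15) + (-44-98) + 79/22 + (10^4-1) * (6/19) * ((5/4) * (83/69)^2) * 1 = 367363620/110561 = 3322.72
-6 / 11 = -0.55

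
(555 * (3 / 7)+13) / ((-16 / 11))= -4829 / 28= -172.46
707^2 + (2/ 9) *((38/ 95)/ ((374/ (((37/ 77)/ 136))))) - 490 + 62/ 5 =22002773293153/ 44060940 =499371.40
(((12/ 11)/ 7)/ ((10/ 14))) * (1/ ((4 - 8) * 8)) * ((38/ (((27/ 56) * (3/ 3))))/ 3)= -266/ 1485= -0.18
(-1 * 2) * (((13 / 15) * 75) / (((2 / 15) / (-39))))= 38025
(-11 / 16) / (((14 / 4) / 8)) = -11 / 7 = -1.57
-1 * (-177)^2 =-31329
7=7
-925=-925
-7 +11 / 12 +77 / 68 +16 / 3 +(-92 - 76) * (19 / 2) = -54251 / 34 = -1595.62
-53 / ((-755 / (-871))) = -46163 / 755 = -61.14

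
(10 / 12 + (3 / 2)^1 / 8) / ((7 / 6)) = 7 / 8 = 0.88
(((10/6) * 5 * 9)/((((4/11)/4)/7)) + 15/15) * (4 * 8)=184832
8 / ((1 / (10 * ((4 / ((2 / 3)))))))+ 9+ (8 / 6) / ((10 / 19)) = 7373 / 15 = 491.53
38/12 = 19/6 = 3.17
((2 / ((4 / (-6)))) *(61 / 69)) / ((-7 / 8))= 488 / 161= 3.03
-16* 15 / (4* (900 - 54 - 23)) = -60 / 823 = -0.07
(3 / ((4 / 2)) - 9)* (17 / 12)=-85 / 8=-10.62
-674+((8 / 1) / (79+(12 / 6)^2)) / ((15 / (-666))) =-281486 / 415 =-678.28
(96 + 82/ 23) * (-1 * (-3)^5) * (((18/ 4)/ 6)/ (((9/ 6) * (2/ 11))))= 3060585/ 46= 66534.46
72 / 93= 24 / 31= 0.77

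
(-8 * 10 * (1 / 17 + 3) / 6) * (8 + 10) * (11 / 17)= -137280 / 289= -475.02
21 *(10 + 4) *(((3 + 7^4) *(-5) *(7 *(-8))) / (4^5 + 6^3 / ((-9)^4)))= 1202225976 / 6221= 193252.85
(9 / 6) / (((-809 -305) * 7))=-3 / 15596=-0.00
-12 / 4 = -3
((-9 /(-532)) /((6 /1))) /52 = 3 /55328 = 0.00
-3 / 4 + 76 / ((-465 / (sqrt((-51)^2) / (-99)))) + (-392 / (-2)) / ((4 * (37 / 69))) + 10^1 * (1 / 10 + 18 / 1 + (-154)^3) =-82944489722839 / 2271060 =-36522368.29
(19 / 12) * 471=2983 / 4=745.75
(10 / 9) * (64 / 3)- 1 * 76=-1412 / 27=-52.30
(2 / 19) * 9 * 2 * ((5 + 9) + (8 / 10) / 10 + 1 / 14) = 89154 / 3325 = 26.81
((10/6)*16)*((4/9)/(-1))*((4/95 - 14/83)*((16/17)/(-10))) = -510976/3619215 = -0.14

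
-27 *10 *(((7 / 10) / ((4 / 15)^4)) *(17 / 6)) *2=-54219375 / 256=-211794.43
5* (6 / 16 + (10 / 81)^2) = 1.95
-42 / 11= -3.82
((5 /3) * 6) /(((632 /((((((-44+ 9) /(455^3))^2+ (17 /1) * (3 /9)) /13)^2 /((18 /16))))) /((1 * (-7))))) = -30324414261810288462885428768 /1621046052375786659404052578125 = -0.02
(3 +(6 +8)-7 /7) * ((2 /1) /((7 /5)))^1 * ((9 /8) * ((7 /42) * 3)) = 12.86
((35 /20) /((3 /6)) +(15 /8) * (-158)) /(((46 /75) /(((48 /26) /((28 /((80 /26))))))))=-2634750 /27209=-96.83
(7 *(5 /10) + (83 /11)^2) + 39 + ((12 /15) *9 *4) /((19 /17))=2878401 /22990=125.20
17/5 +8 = 57/5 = 11.40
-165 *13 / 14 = -2145 / 14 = -153.21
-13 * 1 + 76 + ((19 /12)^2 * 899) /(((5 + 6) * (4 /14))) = 2471357 /3168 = 780.10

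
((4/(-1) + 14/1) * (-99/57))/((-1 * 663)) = 110/4199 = 0.03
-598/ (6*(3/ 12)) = -1196/ 3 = -398.67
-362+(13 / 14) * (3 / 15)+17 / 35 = -25293 / 70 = -361.33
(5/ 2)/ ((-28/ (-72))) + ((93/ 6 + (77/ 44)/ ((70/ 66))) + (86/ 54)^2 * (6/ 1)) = 1319863/ 34020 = 38.80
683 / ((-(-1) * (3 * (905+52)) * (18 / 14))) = 4781 / 25839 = 0.19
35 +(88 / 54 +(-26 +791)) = 21644 / 27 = 801.63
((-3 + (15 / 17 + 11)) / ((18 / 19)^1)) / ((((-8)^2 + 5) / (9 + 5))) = 20083 / 10557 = 1.90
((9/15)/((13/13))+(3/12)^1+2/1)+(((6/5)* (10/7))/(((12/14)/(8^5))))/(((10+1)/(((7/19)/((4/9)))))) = 20655753/4180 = 4941.57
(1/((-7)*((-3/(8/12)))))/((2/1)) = 1/63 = 0.02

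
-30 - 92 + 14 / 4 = -237 / 2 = -118.50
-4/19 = -0.21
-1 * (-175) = 175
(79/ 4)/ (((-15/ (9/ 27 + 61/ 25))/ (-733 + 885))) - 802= -1526666/ 1125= -1357.04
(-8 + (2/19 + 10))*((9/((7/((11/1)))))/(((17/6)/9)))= 213840/2261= 94.58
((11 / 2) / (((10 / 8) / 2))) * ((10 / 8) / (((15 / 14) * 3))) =154 / 45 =3.42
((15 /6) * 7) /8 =35 /16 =2.19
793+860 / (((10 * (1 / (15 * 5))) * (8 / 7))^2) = 2421127 / 64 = 37830.11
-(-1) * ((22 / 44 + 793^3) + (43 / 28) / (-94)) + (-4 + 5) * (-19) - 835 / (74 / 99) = 48563075405353 / 97384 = 498676121.39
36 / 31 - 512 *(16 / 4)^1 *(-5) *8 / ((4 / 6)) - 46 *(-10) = 3823576 / 31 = 123341.16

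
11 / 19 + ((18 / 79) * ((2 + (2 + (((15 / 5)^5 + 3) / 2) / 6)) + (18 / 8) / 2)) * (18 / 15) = 22771 / 3002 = 7.59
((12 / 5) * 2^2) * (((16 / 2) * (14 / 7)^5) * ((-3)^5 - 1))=-2998272 / 5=-599654.40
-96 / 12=-8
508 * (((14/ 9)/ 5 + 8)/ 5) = 189992/ 225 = 844.41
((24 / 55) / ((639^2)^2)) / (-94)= -4 / 143662270306995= -0.00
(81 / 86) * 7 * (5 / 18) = 1.83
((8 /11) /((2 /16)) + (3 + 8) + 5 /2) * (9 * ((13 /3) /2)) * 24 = 99450 /11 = 9040.91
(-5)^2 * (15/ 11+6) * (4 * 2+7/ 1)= 30375/ 11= 2761.36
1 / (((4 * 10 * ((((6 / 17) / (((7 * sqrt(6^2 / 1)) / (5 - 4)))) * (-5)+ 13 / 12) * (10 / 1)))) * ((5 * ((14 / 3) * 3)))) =51 / 1487000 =0.00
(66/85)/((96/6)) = 33/680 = 0.05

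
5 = 5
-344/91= -3.78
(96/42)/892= 0.00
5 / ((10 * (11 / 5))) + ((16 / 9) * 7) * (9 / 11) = 229 / 22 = 10.41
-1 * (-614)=614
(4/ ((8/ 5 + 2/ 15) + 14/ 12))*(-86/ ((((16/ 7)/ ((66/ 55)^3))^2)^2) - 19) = -91976938163/ 1416015625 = -64.95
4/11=0.36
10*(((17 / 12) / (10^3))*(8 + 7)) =17 / 80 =0.21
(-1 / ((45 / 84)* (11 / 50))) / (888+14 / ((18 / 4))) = -42 / 4411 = -0.01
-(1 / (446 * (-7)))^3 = 1 / 30429771848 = 0.00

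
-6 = -6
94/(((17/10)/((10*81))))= 761400/17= 44788.24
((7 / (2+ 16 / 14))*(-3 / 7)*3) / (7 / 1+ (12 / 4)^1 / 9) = -189 / 484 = -0.39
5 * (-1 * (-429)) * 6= 12870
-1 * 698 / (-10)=349 / 5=69.80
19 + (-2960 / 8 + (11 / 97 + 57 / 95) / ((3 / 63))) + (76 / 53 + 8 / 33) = -283610761 / 848265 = -334.34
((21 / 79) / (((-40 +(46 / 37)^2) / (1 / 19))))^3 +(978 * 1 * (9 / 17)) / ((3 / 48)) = 8284.24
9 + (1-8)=2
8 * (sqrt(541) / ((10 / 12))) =48 * sqrt(541) / 5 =223.29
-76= -76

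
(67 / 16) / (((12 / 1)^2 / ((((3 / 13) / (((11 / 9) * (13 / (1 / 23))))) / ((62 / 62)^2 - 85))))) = -67 / 306482176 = -0.00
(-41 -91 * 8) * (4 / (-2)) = 1538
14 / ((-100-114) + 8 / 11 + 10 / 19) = -0.07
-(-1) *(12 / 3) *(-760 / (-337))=3040 / 337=9.02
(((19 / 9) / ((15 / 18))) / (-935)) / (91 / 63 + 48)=-0.00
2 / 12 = 1 / 6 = 0.17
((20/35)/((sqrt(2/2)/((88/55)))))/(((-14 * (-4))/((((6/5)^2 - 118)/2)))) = -5828/6125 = -0.95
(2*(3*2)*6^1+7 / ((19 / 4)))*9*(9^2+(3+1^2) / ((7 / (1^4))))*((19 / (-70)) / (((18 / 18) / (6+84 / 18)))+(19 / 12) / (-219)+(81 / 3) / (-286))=-161651.90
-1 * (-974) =974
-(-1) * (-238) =-238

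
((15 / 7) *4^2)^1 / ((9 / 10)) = 800 / 21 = 38.10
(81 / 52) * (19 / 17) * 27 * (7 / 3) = 96957 / 884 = 109.68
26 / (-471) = -26 / 471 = -0.06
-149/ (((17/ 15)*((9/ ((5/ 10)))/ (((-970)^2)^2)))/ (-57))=6265659862775000/ 17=368568227222058.82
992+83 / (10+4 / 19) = 194025 / 194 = 1000.13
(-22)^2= 484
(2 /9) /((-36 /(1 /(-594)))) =1 /96228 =0.00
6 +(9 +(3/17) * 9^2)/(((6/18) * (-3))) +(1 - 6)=-379/17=-22.29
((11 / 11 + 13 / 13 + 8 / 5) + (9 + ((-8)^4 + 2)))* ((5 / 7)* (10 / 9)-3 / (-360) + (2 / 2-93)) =-1574489969 / 4200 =-374878.56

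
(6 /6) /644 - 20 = -12879 /644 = -20.00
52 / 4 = 13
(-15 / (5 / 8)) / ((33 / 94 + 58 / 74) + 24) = -83472 / 87419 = -0.95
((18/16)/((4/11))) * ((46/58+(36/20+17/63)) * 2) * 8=287683/2030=141.72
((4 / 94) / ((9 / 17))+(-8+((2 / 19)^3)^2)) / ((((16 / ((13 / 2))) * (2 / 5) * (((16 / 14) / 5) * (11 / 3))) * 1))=-179274179491225 / 18679849326336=-9.60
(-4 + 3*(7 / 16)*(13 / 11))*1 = -2.45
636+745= 1381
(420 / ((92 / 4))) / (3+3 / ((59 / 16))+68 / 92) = 12390 / 3089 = 4.01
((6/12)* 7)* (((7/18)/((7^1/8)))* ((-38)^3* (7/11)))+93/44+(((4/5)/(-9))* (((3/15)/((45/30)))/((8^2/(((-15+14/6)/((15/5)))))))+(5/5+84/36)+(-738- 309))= -3699384529/66825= -55359.29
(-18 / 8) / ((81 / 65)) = -1.81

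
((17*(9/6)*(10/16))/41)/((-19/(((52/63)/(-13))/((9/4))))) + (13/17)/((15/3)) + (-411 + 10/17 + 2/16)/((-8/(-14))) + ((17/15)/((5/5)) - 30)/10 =-1443157645847/2002341600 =-720.73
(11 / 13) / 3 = 11 / 39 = 0.28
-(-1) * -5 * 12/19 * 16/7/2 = -480/133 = -3.61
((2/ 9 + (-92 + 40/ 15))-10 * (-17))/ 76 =182/ 171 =1.06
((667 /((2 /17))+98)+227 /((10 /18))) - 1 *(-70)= 62461 /10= 6246.10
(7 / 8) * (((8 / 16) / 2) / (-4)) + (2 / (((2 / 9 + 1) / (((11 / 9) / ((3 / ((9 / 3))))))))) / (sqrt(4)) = 121 / 128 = 0.95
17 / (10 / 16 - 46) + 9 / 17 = 955 / 6171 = 0.15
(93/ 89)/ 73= 0.01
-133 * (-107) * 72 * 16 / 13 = 1261085.54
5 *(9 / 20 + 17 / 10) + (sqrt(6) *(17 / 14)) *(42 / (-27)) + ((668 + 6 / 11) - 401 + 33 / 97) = 1189217 / 4268 - 17 *sqrt(6) / 9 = 274.01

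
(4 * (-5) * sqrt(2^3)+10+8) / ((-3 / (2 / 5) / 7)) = -84 / 5+112 * sqrt(2) / 3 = 36.00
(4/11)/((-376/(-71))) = 71/1034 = 0.07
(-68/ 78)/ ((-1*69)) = 34/ 2691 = 0.01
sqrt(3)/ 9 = 0.19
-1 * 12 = -12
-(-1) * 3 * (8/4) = 6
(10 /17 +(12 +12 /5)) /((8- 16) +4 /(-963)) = -1.87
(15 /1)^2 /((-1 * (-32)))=225 /32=7.03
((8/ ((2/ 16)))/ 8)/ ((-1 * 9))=-0.89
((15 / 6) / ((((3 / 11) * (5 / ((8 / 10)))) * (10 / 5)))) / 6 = 11 / 90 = 0.12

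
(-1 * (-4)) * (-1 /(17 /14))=-56 /17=-3.29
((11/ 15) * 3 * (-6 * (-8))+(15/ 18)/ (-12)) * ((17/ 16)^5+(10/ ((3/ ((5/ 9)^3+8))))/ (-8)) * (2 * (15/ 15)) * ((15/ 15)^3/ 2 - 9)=3037245212563507/ 825564856320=3678.99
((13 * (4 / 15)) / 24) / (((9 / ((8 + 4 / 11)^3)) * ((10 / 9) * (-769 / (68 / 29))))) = -172090048 / 6678591975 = -0.03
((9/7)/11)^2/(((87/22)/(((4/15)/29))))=72/2266495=0.00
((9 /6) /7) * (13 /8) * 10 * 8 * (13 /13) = 195 /7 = 27.86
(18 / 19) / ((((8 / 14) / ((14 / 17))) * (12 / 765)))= 6615 / 76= 87.04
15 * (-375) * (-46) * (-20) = -5175000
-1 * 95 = -95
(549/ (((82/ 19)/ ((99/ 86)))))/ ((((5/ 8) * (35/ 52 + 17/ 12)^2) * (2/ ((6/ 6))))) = 6282758196/ 234205735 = 26.83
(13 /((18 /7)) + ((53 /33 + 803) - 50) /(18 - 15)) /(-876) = -5645 /19272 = -0.29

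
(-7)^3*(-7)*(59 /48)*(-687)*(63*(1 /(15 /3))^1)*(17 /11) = -34743144681 /880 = -39480846.23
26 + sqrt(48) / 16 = sqrt(3) / 4 + 26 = 26.43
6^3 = 216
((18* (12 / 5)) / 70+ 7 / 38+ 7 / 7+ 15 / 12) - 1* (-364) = 4881783 / 13300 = 367.05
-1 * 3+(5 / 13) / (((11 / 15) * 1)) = -354 / 143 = -2.48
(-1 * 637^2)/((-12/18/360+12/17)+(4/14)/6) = -26074715940/48301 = -539838.01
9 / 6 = 1.50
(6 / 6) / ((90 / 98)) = 49 / 45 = 1.09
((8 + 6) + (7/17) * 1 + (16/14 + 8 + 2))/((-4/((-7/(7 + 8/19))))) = 57779/9588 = 6.03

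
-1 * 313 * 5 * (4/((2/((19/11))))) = -59470/11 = -5406.36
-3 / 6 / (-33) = 1 / 66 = 0.02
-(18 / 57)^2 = -36 / 361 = -0.10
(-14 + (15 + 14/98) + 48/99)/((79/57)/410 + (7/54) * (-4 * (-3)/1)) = 8787120/8415869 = 1.04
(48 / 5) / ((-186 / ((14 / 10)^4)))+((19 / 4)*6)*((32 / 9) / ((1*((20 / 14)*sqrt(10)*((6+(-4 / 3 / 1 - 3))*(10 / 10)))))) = -19208 / 96875+532*sqrt(10) / 125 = 13.26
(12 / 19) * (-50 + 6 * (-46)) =-3912 / 19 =-205.89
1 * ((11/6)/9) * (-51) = -187/18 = -10.39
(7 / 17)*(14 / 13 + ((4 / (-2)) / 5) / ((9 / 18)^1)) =126 / 1105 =0.11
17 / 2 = 8.50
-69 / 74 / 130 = -0.01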